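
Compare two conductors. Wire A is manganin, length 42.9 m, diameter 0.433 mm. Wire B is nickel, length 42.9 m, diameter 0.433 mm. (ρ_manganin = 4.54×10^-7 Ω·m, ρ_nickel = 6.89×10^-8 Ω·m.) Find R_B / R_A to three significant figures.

R ∝ ρL/d², so R_B/R_A = (ρ_B/ρ_A)
= (6.89×10^-8/4.54×10^-7) = 0.152

0.152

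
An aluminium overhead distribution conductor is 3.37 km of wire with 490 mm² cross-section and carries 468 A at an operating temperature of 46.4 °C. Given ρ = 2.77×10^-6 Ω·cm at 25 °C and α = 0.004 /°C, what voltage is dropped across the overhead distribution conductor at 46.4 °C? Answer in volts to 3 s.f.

96.8 V

ρ = 2.77×10^-6 Ω·cm = 2.77×10^-8 Ω·m
A = 490 mm² = 4.900e-04 m²
R₍25₎ = ρL/A = (2.77×10^-8)(3370)/(4.900e-04) = 0.1905 Ω
R₍46.4₎ = R₍25₎(1 + αΔT) = 0.1905 × (1 + 0.004×21.4) = 0.2068 Ω
V = IR = 468 × 0.2068 = 96.8 V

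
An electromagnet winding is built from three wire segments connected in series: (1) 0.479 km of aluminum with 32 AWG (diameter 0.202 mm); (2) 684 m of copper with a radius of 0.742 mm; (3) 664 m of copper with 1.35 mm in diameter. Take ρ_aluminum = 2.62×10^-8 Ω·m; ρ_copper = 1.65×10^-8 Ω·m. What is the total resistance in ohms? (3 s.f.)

Seg 1: A = π(0.202/2 mm)² = π(1.0100e-04 m)² = 3.205e-08 m²
R_1 = (2.62×10^-8)(479)/(3.205e-08) = 391.6 Ω
Seg 2: A = πr² = π(7.4200e-04 m)² = 1.730e-06 m²
R_2 = (1.65×10^-8)(684)/(1.730e-06) = 6.525 Ω
Seg 3: A = π(d/2)² = π(6.7500e-04 m)² = 1.431e-06 m²
R_3 = (1.65×10^-8)(664)/(1.431e-06) = 7.654 Ω
R_total = R_1 + R_2 + R_3 = 406 Ω

406 Ω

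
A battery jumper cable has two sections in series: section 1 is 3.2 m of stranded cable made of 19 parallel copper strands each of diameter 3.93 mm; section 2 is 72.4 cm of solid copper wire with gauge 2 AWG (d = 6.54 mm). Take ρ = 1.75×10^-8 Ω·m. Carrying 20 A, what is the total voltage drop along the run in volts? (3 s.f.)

Section 1: A_strand = π(1.9650e-03)² = 1.213e-05 m²; R₁ = ρL/(N·A_s) = (1.75×10^-8)(3.2)/(19×1.213e-05) = 2.430×10^-4 Ω
Section 2: A = π(6.54/2 mm)² = π(3.2700e-03 m)² = 3.359e-05 m²
R₂ = (1.75×10^-8)(0.724)/(3.359e-05) = 3.772×10^-4 Ω
R = R₁ + R₂ = 6.201×10^-4 Ω
V = IR = 20 × 6.201×10^-4 = 0.0124 V

0.0124 V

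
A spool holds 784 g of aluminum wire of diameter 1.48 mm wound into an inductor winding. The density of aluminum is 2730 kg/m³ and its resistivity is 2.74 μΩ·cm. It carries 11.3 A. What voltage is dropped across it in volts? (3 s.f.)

ρ = 2.74 μΩ·cm = 2.74×10^-8 Ω·m
A = π(d/2)² = π(7.4000e-04 m)² = 1.7203e-06 m²
L = m/(density·A) = 0.784/(2730×1.7203e-06) = 166.9 m
R = ρL/A = (2.74×10^-8)(166.9)/(1.7203e-06) = 2.659 Ω
V = IR = 11.3 × 2.659 = 30.0 V

30.0 V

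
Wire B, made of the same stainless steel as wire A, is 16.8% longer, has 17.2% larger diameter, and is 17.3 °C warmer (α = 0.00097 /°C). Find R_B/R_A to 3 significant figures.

R ∝ ρL/d² with ρ ∝ (1+αΔT), so R_B/R_A = (1 + 16.8/100) × (1 + 17.2/100)⁻² × (1 + 0.00097×17.3)
= 1.168 × 0.728 × 1.017 = 0.865

0.865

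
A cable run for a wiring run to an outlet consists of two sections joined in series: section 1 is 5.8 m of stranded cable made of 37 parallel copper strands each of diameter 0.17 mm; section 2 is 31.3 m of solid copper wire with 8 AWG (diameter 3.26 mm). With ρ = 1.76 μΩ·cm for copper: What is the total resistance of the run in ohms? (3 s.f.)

0.188 Ω

ρ = 1.76 μΩ·cm = 1.76×10^-8 Ω·m
Section 1: A_strand = π(8.5000e-05)² = 2.270e-08 m²; R₁ = ρL/(N·A_s) = (1.76×10^-8)(5.8)/(37×2.270e-08) = 0.1215 Ω
Section 2: A = π(3.26/2 mm)² = π(1.6300e-03 m)² = 8.347e-06 m²
R₂ = (1.76×10^-8)(31.3)/(8.347e-06) = 0.066 Ω
R = R₁ + R₂ = 0.188 Ω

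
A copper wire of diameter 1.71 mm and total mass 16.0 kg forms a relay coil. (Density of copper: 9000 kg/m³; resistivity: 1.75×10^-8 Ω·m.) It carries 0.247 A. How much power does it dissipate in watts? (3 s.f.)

A = π(d/2)² = π(8.5500e-04 m)² = 2.2966e-06 m²
L = m/(density·A) = 16/(9000×2.2966e-06) = 774.1 m
R = ρL/A = (1.75×10^-8)(774.1)/(2.2966e-06) = 5.899 Ω
P = I²R = (0.247)² × 5.899 = 0.360 W

0.360 W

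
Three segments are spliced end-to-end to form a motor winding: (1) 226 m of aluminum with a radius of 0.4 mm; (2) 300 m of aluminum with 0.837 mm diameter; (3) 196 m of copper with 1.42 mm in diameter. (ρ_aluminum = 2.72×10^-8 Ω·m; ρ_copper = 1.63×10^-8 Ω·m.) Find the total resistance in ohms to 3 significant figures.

Seg 1: A = πr² = π(4.0000e-04 m)² = 5.027e-07 m²
R_1 = (2.72×10^-8)(226)/(5.027e-07) = 12.23 Ω
Seg 2: A = π(d/2)² = π(4.1850e-04 m)² = 5.502e-07 m²
R_2 = (2.72×10^-8)(300)/(5.502e-07) = 14.83 Ω
Seg 3: A = π(d/2)² = π(7.1000e-04 m)² = 1.584e-06 m²
R_3 = (1.63×10^-8)(196)/(1.584e-06) = 2.017 Ω
R_total = R_1 + R_2 + R_3 = 29.1 Ω

29.1 Ω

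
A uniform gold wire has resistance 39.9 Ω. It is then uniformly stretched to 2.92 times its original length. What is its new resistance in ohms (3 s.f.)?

Volume constant ⇒ A' = A/k with k = 2.92. R' = ρ(kL)/(A/k) = k²R.
R' = 8.526 × 39.9 = 340 Ω

340 Ω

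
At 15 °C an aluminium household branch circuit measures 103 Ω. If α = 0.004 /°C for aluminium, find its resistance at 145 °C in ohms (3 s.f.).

ΔT = 145 − 15 = 130 °C
R = R₀(1 + αΔT) = 103 × (1 + 0.004×130) = 103 × 1.52 = 157 Ω

157 Ω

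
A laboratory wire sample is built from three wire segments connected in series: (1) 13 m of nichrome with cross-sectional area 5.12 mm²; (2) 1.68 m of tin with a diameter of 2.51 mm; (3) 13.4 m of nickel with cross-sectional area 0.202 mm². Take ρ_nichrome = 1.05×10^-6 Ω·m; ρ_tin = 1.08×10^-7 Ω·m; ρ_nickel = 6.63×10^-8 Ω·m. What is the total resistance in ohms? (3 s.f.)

Seg 1: A = 5.12 mm² = 5.120e-06 m²
R_1 = (1.05×10^-6)(13)/(5.120e-06) = 2.666 Ω
Seg 2: A = π(d/2)² = π(1.2550e-03 m)² = 4.948e-06 m²
R_2 = (1.08×10^-7)(1.68)/(4.948e-06) = 0.03667 Ω
Seg 3: A = 0.202 mm² = 2.020e-07 m²
R_3 = (6.63×10^-8)(13.4)/(2.020e-07) = 4.398 Ω
R_total = R_1 + R_2 + R_3 = 7.10 Ω

7.10 Ω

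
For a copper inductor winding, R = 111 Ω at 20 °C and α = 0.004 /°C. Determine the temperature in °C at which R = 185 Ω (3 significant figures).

R = R₀(1 + α(T − T₀)) ⇒ T = T₀ + (R/R₀ − 1)/α
T = 20 + (185/111 − 1)/0.004 = 20 + (0.6667)/0.004 = 187 °C

187 °C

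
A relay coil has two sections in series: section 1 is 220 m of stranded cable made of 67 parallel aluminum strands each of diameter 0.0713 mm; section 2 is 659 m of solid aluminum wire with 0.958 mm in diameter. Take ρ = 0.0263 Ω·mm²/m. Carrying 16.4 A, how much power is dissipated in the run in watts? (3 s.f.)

12300 W

ρ = 0.0263 Ω·mm²/m = 2.63×10^-8 Ω·m
Section 1: A_strand = π(3.5650e-05)² = 3.993e-09 m²; R₁ = ρL/(N·A_s) = (2.63×10^-8)(220)/(67×3.993e-09) = 21.63 Ω
Section 2: A = π(d/2)² = π(4.7900e-04 m)² = 7.208e-07 m²
R₂ = (2.63×10^-8)(659)/(7.208e-07) = 24.04 Ω
R = R₁ + R₂ = 45.67 Ω
P = I²R = (16.4)² × 45.67 = 12300 W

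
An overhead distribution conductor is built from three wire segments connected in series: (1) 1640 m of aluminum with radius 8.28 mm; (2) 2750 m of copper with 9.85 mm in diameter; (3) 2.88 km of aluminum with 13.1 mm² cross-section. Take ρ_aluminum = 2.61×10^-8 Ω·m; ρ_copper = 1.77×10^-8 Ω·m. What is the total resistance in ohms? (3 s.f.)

Seg 1: A = πr² = π(8.2800e-03 m)² = 2.154e-04 m²
R_1 = (2.61×10^-8)(1640)/(2.154e-04) = 0.1987 Ω
Seg 2: A = π(d/2)² = π(4.9250e-03 m)² = 7.620e-05 m²
R_2 = (1.77×10^-8)(2750)/(7.620e-05) = 0.6388 Ω
Seg 3: A = 13.1 mm² = 1.310e-05 m²
R_3 = (2.61×10^-8)(2880)/(1.310e-05) = 5.738 Ω
R_total = R_1 + R_2 + R_3 = 6.58 Ω

6.58 Ω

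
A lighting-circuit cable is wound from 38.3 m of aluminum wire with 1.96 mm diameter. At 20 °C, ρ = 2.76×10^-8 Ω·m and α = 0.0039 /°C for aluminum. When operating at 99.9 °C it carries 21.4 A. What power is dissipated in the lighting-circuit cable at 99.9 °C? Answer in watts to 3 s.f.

A = π(d/2)² = π(9.8000e-04 m)² = 3.017e-06 m²
R₍20₎ = ρL/A = (2.76×10^-8)(38.3)/(3.017e-06) = 0.3504 Ω
R₍99.9₎ = R₍20₎(1 + αΔT) = 0.3504 × (1 + 0.0039×79.9) = 0.4595 Ω
P = I²R = (21.4)² × 0.4595 = 210 W

210 W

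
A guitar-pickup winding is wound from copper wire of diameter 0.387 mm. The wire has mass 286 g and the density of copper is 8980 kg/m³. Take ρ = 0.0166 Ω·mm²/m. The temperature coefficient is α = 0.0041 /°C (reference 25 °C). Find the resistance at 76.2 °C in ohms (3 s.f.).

46.2 Ω

ρ = 0.0166 Ω·mm²/m = 1.66×10^-8 Ω·m
A = π(d/2)² = π(1.9350e-04 m)² = 1.1763e-07 m²
L = m/(density·A) = 0.286/(8980×1.1763e-07) = 270.8 m
R = ρL/A = (1.66×10^-8)(270.8)/(1.1763e-07) = 38.21 Ω
R(76.2 °C) = 38.21 × (1 + 0.0041×51.2) = 46.2 Ω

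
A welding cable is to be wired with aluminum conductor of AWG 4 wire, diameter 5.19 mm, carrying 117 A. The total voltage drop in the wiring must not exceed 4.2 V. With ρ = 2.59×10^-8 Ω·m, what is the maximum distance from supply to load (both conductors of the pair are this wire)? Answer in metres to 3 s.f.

14.7 m

A = π(5.19/2 mm)² = π(2.5950e-03 m)² = 2.116e-05 m²
L_max = V_max·A/(2·ρI) = (4.2)(2.116e-05)/(2×2.59×10^-8×117) = 14.7 m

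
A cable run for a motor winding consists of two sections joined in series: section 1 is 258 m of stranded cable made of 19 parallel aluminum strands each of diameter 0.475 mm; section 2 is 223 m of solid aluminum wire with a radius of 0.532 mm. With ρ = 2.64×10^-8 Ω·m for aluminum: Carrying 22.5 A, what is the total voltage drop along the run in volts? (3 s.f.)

194 V

Section 1: A_strand = π(2.3750e-04)² = 1.772e-07 m²; R₁ = ρL/(N·A_s) = (2.64×10^-8)(258)/(19×1.772e-07) = 2.023 Ω
Section 2: A = πr² = π(5.3200e-04 m)² = 8.891e-07 m²
R₂ = (2.64×10^-8)(223)/(8.891e-07) = 6.621 Ω
R = R₁ + R₂ = 8.644 Ω
V = IR = 22.5 × 8.644 = 194 V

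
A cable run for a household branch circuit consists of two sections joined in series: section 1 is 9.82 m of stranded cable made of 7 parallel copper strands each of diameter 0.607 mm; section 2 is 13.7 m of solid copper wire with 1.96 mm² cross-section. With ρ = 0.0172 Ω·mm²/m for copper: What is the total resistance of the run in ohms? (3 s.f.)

0.204 Ω

ρ = 0.0172 Ω·mm²/m = 1.72×10^-8 Ω·m
Section 1: A_strand = π(3.0350e-04)² = 2.894e-07 m²; R₁ = ρL/(N·A_s) = (1.72×10^-8)(9.82)/(7×2.894e-07) = 0.08338 Ω
Section 2: A = 1.96 mm² = 1.960e-06 m²
R₂ = (1.72×10^-8)(13.7)/(1.960e-06) = 0.1202 Ω
R = R₁ + R₂ = 0.204 Ω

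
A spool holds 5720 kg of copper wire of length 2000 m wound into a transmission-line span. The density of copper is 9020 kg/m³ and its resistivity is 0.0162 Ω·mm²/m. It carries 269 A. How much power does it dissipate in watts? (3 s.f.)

7390 W

ρ = 0.0162 Ω·mm²/m = 1.62×10^-8 Ω·m
A = m/(density·L) = 5720/(9020×2000) = 3.1707e-04 m²
R = ρL/A = (1.62×10^-8)(2000)/(3.1707e-04) = 0.1022 Ω
P = I²R = (269)² × 0.1022 = 7390 W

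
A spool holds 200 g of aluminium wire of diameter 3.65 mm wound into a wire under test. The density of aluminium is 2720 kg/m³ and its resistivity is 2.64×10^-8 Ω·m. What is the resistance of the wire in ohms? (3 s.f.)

0.0177 Ω

A = π(d/2)² = π(1.8250e-03 m)² = 1.0463e-05 m²
L = m/(density·A) = 0.2/(2720×1.0463e-05) = 7.027 m
R = ρL/A = (2.64×10^-8)(7.027)/(1.0463e-05) = 0.0177 Ω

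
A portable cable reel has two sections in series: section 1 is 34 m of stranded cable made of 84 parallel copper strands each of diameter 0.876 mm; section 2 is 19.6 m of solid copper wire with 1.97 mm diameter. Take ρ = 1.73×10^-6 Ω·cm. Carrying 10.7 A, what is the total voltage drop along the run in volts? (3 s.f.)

1.31 V

ρ = 1.73×10^-6 Ω·cm = 1.73×10^-8 Ω·m
Section 1: A_strand = π(4.3800e-04)² = 6.027e-07 m²; R₁ = ρL/(N·A_s) = (1.73×10^-8)(34)/(84×6.027e-07) = 0.01162 Ω
Section 2: A = π(d/2)² = π(9.8500e-04 m)² = 3.048e-06 m²
R₂ = (1.73×10^-8)(19.6)/(3.048e-06) = 0.1112 Ω
R = R₁ + R₂ = 0.1229 Ω
V = IR = 10.7 × 0.1229 = 1.31 V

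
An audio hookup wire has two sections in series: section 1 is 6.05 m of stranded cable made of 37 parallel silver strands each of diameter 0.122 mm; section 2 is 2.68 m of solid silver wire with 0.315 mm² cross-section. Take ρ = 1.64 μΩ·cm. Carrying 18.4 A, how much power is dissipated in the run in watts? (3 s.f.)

125 W

ρ = 1.64 μΩ·cm = 1.64×10^-8 Ω·m
Section 1: A_strand = π(6.1000e-05)² = 1.169e-08 m²; R₁ = ρL/(N·A_s) = (1.64×10^-8)(6.05)/(37×1.169e-08) = 0.2294 Ω
Section 2: A = 0.315 mm² = 3.150e-07 m²
R₂ = (1.64×10^-8)(2.68)/(3.150e-07) = 0.1395 Ω
R = R₁ + R₂ = 0.3689 Ω
P = I²R = (18.4)² × 0.3689 = 125 W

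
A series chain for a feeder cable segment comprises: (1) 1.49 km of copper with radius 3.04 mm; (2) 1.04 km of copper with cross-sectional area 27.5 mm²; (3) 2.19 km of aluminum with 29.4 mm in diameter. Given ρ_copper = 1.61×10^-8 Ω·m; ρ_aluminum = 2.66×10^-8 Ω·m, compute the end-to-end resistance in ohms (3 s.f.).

1.52 Ω

Seg 1: A = πr² = π(3.0400e-03 m)² = 2.903e-05 m²
R_1 = (1.61×10^-8)(1490)/(2.903e-05) = 0.8263 Ω
Seg 2: A = 27.5 mm² = 2.750e-05 m²
R_2 = (1.61×10^-8)(1040)/(2.750e-05) = 0.6089 Ω
Seg 3: A = π(d/2)² = π(1.4700e-02 m)² = 6.789e-04 m²
R_3 = (2.66×10^-8)(2190)/(6.789e-04) = 0.08581 Ω
R_total = R_1 + R_2 + R_3 = 1.52 Ω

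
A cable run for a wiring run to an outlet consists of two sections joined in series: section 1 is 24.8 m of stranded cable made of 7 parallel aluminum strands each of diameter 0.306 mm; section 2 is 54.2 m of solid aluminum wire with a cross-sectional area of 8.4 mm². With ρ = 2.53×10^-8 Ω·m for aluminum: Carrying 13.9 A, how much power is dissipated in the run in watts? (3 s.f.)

Section 1: A_strand = π(1.5300e-04)² = 7.354e-08 m²; R₁ = ρL/(N·A_s) = (2.53×10^-8)(24.8)/(7×7.354e-08) = 1.219 Ω
Section 2: A = 8.4 mm² = 8.400e-06 m²
R₂ = (2.53×10^-8)(54.2)/(8.400e-06) = 0.1632 Ω
R = R₁ + R₂ = 1.382 Ω
P = I²R = (13.9)² × 1.382 = 267 W

267 W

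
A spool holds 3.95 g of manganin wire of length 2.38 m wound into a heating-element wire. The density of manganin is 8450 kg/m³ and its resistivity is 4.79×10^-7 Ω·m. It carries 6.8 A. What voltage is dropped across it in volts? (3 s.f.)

39.5 V

A = m/(density·L) = 0.00395/(8450×2.38) = 1.9641e-07 m²
R = ρL/A = (4.79×10^-7)(2.38)/(1.9641e-07) = 5.804 Ω
V = IR = 6.8 × 5.804 = 39.5 V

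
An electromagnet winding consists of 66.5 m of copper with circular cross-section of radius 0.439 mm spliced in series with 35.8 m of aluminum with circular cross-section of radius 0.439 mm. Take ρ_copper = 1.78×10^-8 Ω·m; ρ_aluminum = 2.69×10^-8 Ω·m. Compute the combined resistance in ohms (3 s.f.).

3.55 Ω

Segment 1: A = πr² = π(4.3900e-04 m)² = 6.055e-07 m²
R₁ = ρL/A = (1.78×10^-8)(66.5)/(6.055e-07) = 1.955 Ω
R₂ = (2.69×10^-8)(35.8)/(6.055e-07) = 1.591 Ω
R = R₁ + R₂ = 3.55 Ω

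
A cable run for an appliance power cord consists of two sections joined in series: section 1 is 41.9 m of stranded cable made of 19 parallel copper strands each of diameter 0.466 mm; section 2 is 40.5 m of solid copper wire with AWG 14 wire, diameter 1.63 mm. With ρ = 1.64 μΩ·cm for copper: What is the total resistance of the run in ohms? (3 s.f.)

0.530 Ω

ρ = 1.64 μΩ·cm = 1.64×10^-8 Ω·m
Section 1: A_strand = π(2.3300e-04)² = 1.706e-07 m²; R₁ = ρL/(N·A_s) = (1.64×10^-8)(41.9)/(19×1.706e-07) = 0.2121 Ω
Section 2: A = π(1.63/2 mm)² = π(8.1500e-04 m)² = 2.087e-06 m²
R₂ = (1.64×10^-8)(40.5)/(2.087e-06) = 0.3183 Ω
R = R₁ + R₂ = 0.530 Ω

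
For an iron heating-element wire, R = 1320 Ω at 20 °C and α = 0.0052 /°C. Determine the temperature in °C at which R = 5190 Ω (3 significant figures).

584 °C

R = R₀(1 + α(T − T₀)) ⇒ T = T₀ + (R/R₀ − 1)/α
T = 20 + (5190/1320 − 1)/0.0052 = 20 + (2.932)/0.0052 = 584 °C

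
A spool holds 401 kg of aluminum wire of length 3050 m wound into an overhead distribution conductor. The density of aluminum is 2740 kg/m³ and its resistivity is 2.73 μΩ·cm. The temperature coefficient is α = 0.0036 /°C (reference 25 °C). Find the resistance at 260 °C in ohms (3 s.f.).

3.20 Ω

ρ = 2.73 μΩ·cm = 2.73×10^-8 Ω·m
A = m/(density·L) = 401/(2740×3050) = 4.7984e-05 m²
R = ρL/A = (2.73×10^-8)(3050)/(4.7984e-05) = 1.735 Ω
R(260 °C) = 1.735 × (1 + 0.0036×235) = 3.20 Ω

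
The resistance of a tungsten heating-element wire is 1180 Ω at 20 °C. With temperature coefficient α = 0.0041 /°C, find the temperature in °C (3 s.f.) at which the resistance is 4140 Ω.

632 °C

R = R₀(1 + α(T − T₀)) ⇒ T = T₀ + (R/R₀ − 1)/α
T = 20 + (4140/1180 − 1)/0.0041 = 20 + (2.508)/0.0041 = 632 °C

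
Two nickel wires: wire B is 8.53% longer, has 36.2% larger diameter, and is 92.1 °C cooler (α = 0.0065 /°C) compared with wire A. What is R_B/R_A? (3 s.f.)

0.235

R ∝ ρL/d² with ρ ∝ (1+αΔT), so R_B/R_A = (1 + 8.53/100) × (1 + 36.2/100)⁻² × (1 − 0.0065×92.1)
= 1.085 × 0.5391 × 0.4013 = 0.235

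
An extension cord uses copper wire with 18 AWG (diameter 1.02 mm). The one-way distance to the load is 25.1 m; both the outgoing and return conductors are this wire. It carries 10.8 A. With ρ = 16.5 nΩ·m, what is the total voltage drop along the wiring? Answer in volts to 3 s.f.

ρ = 16.5 nΩ·m = 1.65×10^-8 Ω·m
A = π(1.02/2 mm)² = π(5.1000e-04 m)² = 8.171e-07 m²
Total conductor length (both ways) L = 2 × 25.1 = 50.2 m
R = ρL/A = (1.65×10^-8)(50.2)/(8.171e-07) = 1.014 Ω
V = IR = 10.8 × 1.014 = 10.9 V

10.9 V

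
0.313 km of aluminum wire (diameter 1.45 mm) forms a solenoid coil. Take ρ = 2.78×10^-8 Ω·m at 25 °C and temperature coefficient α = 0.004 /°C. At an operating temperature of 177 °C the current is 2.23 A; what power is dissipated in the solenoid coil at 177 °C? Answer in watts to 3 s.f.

A = π(d/2)² = π(7.2500e-04 m)² = 1.651e-06 m²
R₍25₎ = ρL/A = (2.78×10^-8)(313)/(1.651e-06) = 5.269 Ω
R₍177₎ = R₍25₎(1 + αΔT) = 5.269 × (1 + 0.004×152) = 8.473 Ω
P = I²R = (2.23)² × 8.473 = 42.1 W

42.1 W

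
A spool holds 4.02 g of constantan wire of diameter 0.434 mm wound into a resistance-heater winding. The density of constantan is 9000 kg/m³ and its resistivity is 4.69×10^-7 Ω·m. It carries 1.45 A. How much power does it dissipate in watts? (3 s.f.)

A = π(d/2)² = π(2.1700e-04 m)² = 1.4793e-07 m²
L = m/(density·A) = 0.00402/(9000×1.4793e-07) = 3.019 m
R = ρL/A = (4.69×10^-7)(3.019)/(1.4793e-07) = 9.572 Ω
P = I²R = (1.45)² × 9.572 = 20.1 W

20.1 W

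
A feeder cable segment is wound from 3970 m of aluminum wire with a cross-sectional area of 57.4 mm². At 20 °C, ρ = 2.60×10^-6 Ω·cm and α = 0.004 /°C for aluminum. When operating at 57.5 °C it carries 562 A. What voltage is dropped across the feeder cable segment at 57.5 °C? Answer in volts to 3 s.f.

ρ = 2.60×10^-6 Ω·cm = 2.60×10^-8 Ω·m
A = 57.4 mm² = 5.740e-05 m²
R₍20₎ = ρL/A = (2.60×10^-8)(3970)/(5.740e-05) = 1.798 Ω
R₍57.5₎ = R₍20₎(1 + αΔT) = 1.798 × (1 + 0.004×37.5) = 2.068 Ω
V = IR = 562 × 2.068 = 1160 V

1160 V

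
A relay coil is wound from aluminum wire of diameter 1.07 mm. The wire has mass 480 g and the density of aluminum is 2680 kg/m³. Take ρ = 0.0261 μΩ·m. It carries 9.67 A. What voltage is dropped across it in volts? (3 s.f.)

55.9 V

ρ = 0.0261 μΩ·m = 2.61×10^-8 Ω·m
A = π(d/2)² = π(5.3500e-04 m)² = 8.9920e-07 m²
L = m/(density·A) = 0.48/(2680×8.9920e-07) = 199.2 m
R = ρL/A = (2.61×10^-8)(199.2)/(8.9920e-07) = 5.781 Ω
V = IR = 9.67 × 5.781 = 55.9 V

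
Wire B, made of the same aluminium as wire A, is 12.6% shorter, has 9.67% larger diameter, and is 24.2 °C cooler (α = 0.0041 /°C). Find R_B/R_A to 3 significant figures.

R ∝ ρL/d² with ρ ∝ (1+αΔT), so R_B/R_A = (1 − 12.6/100) × (1 + 9.67/100)⁻² × (1 − 0.0041×24.2)
= 0.874 × 0.8314 × 0.9008 = 0.655

0.655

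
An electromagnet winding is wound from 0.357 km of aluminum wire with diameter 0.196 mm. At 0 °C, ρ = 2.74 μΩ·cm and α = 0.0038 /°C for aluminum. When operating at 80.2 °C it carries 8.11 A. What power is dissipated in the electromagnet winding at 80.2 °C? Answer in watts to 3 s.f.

27800 W

ρ = 2.74 μΩ·cm = 2.74×10^-8 Ω·m
A = π(d/2)² = π(9.8000e-05 m)² = 3.017e-08 m²
R₍0₎ = ρL/A = (2.74×10^-8)(357)/(3.017e-08) = 324.2 Ω
R₍80.2₎ = R₍0₎(1 + αΔT) = 324.2 × (1 + 0.0038×80.2) = 423 Ω
P = I²R = (8.11)² × 423 = 27800 W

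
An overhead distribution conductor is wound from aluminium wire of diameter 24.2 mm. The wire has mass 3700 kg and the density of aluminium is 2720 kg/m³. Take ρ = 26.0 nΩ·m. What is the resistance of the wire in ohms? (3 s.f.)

ρ = 26.0 nΩ·m = 2.60×10^-8 Ω·m
A = π(d/2)² = π(1.2100e-02 m)² = 4.5996e-04 m²
L = m/(density·A) = 3700/(2720×4.5996e-04) = 2957 m
R = ρL/A = (2.60×10^-8)(2957)/(4.5996e-04) = 0.167 Ω

0.167 Ω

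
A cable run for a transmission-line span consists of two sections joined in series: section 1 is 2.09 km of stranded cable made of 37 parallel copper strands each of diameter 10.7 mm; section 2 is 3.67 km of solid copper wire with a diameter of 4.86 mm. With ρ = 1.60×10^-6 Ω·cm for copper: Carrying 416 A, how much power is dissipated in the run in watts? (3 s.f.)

5.50×10^5 W

ρ = 1.60×10^-6 Ω·cm = 1.60×10^-8 Ω·m
Section 1: A_strand = π(5.3500e-03)² = 8.992e-05 m²; R₁ = ρL/(N·A_s) = (1.60×10^-8)(2090)/(37×8.992e-05) = 0.01005 Ω
Section 2: A = π(d/2)² = π(2.4300e-03 m)² = 1.855e-05 m²
R₂ = (1.60×10^-8)(3670)/(1.855e-05) = 3.165 Ω
R = R₁ + R₂ = 3.175 Ω
P = I²R = (416)² × 3.175 = 5.50×10^5 W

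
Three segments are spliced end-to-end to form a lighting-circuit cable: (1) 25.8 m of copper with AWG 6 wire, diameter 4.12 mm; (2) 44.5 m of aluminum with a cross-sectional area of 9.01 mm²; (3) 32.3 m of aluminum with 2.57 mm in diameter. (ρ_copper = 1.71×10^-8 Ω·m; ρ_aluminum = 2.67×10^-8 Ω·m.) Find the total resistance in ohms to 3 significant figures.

0.331 Ω

Seg 1: A = π(4.12/2 mm)² = π(2.0600e-03 m)² = 1.333e-05 m²
R_1 = (1.71×10^-8)(25.8)/(1.333e-05) = 0.03309 Ω
Seg 2: A = 9.01 mm² = 9.010e-06 m²
R_2 = (2.67×10^-8)(44.5)/(9.010e-06) = 0.1319 Ω
Seg 3: A = π(d/2)² = π(1.2850e-03 m)² = 5.187e-06 m²
R_3 = (2.67×10^-8)(32.3)/(5.187e-06) = 0.1662 Ω
R_total = R_1 + R_2 + R_3 = 0.331 Ω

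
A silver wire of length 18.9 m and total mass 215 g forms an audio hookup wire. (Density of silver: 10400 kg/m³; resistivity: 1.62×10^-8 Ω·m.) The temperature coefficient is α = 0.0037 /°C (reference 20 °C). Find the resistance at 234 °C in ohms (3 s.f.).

A = m/(density·L) = 0.215/(10400×18.9) = 1.0938e-06 m²
R = ρL/A = (1.62×10^-8)(18.9)/(1.0938e-06) = 0.2799 Ω
R(234 °C) = 0.2799 × (1 + 0.0037×214) = 0.502 Ω

0.502 Ω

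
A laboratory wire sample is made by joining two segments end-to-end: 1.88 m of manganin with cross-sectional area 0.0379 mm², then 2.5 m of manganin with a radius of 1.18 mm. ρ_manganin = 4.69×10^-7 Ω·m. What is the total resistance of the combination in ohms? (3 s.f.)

Segment 1: A = 0.0379 mm² = 3.790e-08 m²
R₁ = ρL/A = (4.69×10^-7)(1.88)/(3.790e-08) = 23.26 Ω
Segment 2: A = πr² = π(1.1800e-03 m)² = 4.374e-06 m²
R₂ = (4.69×10^-7)(2.5)/(4.374e-06) = 0.268 Ω
R = R₁ + R₂ = 23.5 Ω

23.5 Ω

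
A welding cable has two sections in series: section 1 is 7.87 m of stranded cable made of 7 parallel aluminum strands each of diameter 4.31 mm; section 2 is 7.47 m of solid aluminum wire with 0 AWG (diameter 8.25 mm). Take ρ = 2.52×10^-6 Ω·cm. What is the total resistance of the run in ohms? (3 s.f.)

0.00546 Ω

ρ = 2.52×10^-6 Ω·cm = 2.52×10^-8 Ω·m
Section 1: A_strand = π(2.1550e-03)² = 1.459e-05 m²; R₁ = ρL/(N·A_s) = (2.52×10^-8)(7.87)/(7×1.459e-05) = 0.001942 Ω
Section 2: A = π(8.25/2 mm)² = π(4.1250e-03 m)² = 5.346e-05 m²
R₂ = (2.52×10^-8)(7.47)/(5.346e-05) = 0.003521 Ω
R = R₁ + R₂ = 0.00546 Ω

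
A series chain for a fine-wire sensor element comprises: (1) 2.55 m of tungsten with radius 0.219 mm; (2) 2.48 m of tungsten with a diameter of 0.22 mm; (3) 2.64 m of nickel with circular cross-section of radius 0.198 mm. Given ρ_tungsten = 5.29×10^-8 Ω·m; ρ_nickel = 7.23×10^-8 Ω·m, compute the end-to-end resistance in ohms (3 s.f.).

5.90 Ω

Seg 1: A = πr² = π(2.1900e-04 m)² = 1.507e-07 m²
R_1 = (5.29×10^-8)(2.55)/(1.507e-07) = 0.8953 Ω
Seg 2: A = π(d/2)² = π(1.1000e-04 m)² = 3.801e-08 m²
R_2 = (5.29×10^-8)(2.48)/(3.801e-08) = 3.451 Ω
Seg 3: A = πr² = π(1.9800e-04 m)² = 1.232e-07 m²
R_3 = (7.23×10^-8)(2.64)/(1.232e-07) = 1.55 Ω
R_total = R_1 + R_2 + R_3 = 5.90 Ω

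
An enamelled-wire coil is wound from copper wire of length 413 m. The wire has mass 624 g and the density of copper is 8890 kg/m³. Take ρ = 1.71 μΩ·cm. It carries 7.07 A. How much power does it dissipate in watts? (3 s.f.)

ρ = 1.71 μΩ·cm = 1.71×10^-8 Ω·m
A = m/(density·L) = 0.624/(8890×413) = 1.6995e-07 m²
R = ρL/A = (1.71×10^-8)(413)/(1.6995e-07) = 41.55 Ω
P = I²R = (7.07)² × 41.55 = 2080 W

2080 W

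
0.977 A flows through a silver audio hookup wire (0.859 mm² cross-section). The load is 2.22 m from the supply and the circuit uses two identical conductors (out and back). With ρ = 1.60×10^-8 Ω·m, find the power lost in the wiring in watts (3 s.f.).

0.0789 W

A = 0.859 mm² = 8.590e-07 m²
Total conductor length (both ways) L = 2 × 2.22 = 4.44 m
R = ρL/A = (1.60×10^-8)(4.44)/(8.590e-07) = 0.0827 Ω
P = I²R = (0.977)² × 0.0827 = 0.0789 W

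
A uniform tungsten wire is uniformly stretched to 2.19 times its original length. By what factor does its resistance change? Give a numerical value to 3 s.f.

Volume constant ⇒ A' = A/k with k = 2.19. R' = ρ(kL)/(A/k) = k²R.
Factor = 4.80

4.80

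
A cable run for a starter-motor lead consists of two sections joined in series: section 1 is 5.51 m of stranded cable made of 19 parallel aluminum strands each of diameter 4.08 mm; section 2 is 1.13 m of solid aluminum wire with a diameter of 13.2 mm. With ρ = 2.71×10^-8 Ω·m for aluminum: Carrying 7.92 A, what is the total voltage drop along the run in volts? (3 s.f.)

Section 1: A_strand = π(2.0400e-03)² = 1.307e-05 m²; R₁ = ρL/(N·A_s) = (2.71×10^-8)(5.51)/(19×1.307e-05) = 6.011×10^-4 Ω
Section 2: A = π(d/2)² = π(6.6000e-03 m)² = 1.368e-04 m²
R₂ = (2.71×10^-8)(1.13)/(1.368e-04) = 2.238×10^-4 Ω
R = R₁ + R₂ = 8.249×10^-4 Ω
V = IR = 7.92 × 8.249×10^-4 = 0.00653 V

0.00653 V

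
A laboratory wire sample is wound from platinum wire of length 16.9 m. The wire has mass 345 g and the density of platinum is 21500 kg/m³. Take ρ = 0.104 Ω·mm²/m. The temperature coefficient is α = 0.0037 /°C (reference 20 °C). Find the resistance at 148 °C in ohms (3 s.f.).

ρ = 0.104 Ω·mm²/m = 1.04×10^-7 Ω·m
A = m/(density·L) = 0.345/(21500×16.9) = 9.4950e-07 m²
R = ρL/A = (1.04×10^-7)(16.9)/(9.4950e-07) = 1.851 Ω
R(148 °C) = 1.851 × (1 + 0.0037×128) = 2.73 Ω

2.73 Ω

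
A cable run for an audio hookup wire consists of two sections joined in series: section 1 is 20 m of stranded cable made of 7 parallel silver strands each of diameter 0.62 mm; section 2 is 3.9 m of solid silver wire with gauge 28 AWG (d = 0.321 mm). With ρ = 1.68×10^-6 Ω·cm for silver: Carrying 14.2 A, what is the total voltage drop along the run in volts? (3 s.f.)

ρ = 1.68×10^-6 Ω·cm = 1.68×10^-8 Ω·m
Section 1: A_strand = π(3.1000e-04)² = 3.019e-07 m²; R₁ = ρL/(N·A_s) = (1.68×10^-8)(20)/(7×3.019e-07) = 0.159 Ω
Section 2: A = π(0.321/2 mm)² = π(1.6050e-04 m)² = 8.093e-08 m²
R₂ = (1.68×10^-8)(3.9)/(8.093e-08) = 0.8096 Ω
R = R₁ + R₂ = 0.9686 Ω
V = IR = 14.2 × 0.9686 = 13.8 V

13.8 V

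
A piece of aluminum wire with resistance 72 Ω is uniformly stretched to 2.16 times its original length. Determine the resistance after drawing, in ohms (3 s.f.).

336 Ω

Volume constant ⇒ A' = A/k with k = 2.16. R' = ρ(kL)/(A/k) = k²R.
R' = 4.666 × 72 = 336 Ω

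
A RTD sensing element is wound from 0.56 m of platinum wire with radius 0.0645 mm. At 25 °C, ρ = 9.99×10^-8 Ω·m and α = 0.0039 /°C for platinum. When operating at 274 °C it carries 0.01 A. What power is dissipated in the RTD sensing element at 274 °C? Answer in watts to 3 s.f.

A = πr² = π(6.4500e-05 m)² = 1.307e-08 m²
R₍25₎ = ρL/A = (9.99×10^-8)(0.56)/(1.307e-08) = 4.28 Ω
R₍274₎ = R₍25₎(1 + αΔT) = 4.28 × (1 + 0.0039×249) = 8.437 Ω
P = I²R = (0.01)² × 8.437 = 8.44×10^-4 W

8.44×10^-4 W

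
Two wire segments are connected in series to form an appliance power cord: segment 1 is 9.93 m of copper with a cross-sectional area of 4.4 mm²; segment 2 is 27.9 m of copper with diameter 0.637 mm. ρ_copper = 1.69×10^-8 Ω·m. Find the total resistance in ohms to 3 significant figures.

1.52 Ω

Segment 1: A = 4.4 mm² = 4.400e-06 m²
R₁ = ρL/A = (1.69×10^-8)(9.93)/(4.400e-06) = 0.03814 Ω
Segment 2: A = π(d/2)² = π(3.1850e-04 m)² = 3.187e-07 m²
R₂ = (1.69×10^-8)(27.9)/(3.187e-07) = 1.48 Ω
R = R₁ + R₂ = 1.52 Ω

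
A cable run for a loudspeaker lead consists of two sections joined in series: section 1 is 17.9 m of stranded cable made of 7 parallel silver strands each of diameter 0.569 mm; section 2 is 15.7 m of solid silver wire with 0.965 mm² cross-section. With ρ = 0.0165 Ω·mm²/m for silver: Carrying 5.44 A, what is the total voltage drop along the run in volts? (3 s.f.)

2.36 V

ρ = 0.0165 Ω·mm²/m = 1.65×10^-8 Ω·m
Section 1: A_strand = π(2.8450e-04)² = 2.543e-07 m²; R₁ = ρL/(N·A_s) = (1.65×10^-8)(17.9)/(7×2.543e-07) = 0.1659 Ω
Section 2: A = 0.965 mm² = 9.650e-07 m²
R₂ = (1.65×10^-8)(15.7)/(9.650e-07) = 0.2684 Ω
R = R₁ + R₂ = 0.4344 Ω
V = IR = 5.44 × 0.4344 = 2.36 V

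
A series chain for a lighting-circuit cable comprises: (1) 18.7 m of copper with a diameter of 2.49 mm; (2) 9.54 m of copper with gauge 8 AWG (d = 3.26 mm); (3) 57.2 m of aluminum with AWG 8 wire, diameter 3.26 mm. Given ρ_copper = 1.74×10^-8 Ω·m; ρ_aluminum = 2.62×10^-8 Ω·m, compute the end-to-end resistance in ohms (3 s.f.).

0.266 Ω

Seg 1: A = π(d/2)² = π(1.2450e-03 m)² = 4.870e-06 m²
R_1 = (1.74×10^-8)(18.7)/(4.870e-06) = 0.06682 Ω
Seg 2: A = π(3.26/2 mm)² = π(1.6300e-03 m)² = 8.347e-06 m²
R_2 = (1.74×10^-8)(9.54)/(8.347e-06) = 0.01989 Ω
Seg 3: A = π(3.26/2 mm)² = π(1.6300e-03 m)² = 8.347e-06 m²
R_3 = (2.62×10^-8)(57.2)/(8.347e-06) = 0.1795 Ω
R_total = R_1 + R_2 + R_3 = 0.266 Ω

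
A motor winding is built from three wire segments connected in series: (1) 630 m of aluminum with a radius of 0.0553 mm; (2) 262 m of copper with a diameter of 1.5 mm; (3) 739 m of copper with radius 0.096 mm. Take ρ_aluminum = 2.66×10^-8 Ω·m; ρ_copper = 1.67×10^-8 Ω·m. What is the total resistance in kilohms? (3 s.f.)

Seg 1: A = πr² = π(5.5300e-05 m)² = 9.607e-09 m²
R_1 = (2.66×10^-8)(630)/(9.607e-09) = 1744 Ω
Seg 2: A = π(d/2)² = π(7.5000e-04 m)² = 1.767e-06 m²
R_2 = (1.67×10^-8)(262)/(1.767e-06) = 2.476 Ω
Seg 3: A = πr² = π(9.6000e-05 m)² = 2.895e-08 m²
R_3 = (1.67×10^-8)(739)/(2.895e-08) = 426.3 Ω
R_total = R_1 + R_2 + R_3 = 2.17 kΩ

2.17 kΩ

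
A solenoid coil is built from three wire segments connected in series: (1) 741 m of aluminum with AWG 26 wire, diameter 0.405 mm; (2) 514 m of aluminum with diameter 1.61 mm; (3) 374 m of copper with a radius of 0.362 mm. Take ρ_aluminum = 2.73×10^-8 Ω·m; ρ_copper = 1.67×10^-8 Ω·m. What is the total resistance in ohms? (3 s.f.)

179 Ω

Seg 1: A = π(0.405/2 mm)² = π(2.0250e-04 m)² = 1.288e-07 m²
R_1 = (2.73×10^-8)(741)/(1.288e-07) = 157 Ω
Seg 2: A = π(d/2)² = π(8.0500e-04 m)² = 2.036e-06 m²
R_2 = (2.73×10^-8)(514)/(2.036e-06) = 6.893 Ω
Seg 3: A = πr² = π(3.6200e-04 m)² = 4.117e-07 m²
R_3 = (1.67×10^-8)(374)/(4.117e-07) = 15.17 Ω
R_total = R_1 + R_2 + R_3 = 179 Ω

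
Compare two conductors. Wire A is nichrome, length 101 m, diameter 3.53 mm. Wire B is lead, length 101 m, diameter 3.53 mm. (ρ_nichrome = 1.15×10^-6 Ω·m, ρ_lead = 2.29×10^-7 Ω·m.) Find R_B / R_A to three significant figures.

0.199

R ∝ ρL/d², so R_B/R_A = (ρ_B/ρ_A)
= (2.29×10^-7/1.15×10^-6) = 0.199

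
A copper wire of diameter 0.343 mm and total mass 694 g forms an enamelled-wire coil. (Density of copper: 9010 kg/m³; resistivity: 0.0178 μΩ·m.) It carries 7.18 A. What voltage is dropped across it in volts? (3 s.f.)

1150 V

ρ = 0.0178 μΩ·m = 1.78×10^-8 Ω·m
A = π(d/2)² = π(1.7150e-04 m)² = 9.2401e-08 m²
L = m/(density·A) = 0.694/(9010×9.2401e-08) = 833.6 m
R = ρL/A = (1.78×10^-8)(833.6)/(9.2401e-08) = 160.6 Ω
V = IR = 7.18 × 160.6 = 1150 V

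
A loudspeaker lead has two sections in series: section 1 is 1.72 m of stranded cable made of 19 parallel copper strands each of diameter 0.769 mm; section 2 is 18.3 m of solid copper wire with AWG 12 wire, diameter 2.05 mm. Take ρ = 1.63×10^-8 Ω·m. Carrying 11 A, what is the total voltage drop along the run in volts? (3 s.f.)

Section 1: A_strand = π(3.8450e-04)² = 4.645e-07 m²; R₁ = ρL/(N·A_s) = (1.63×10^-8)(1.72)/(19×4.645e-07) = 0.003177 Ω
Section 2: A = π(2.05/2 mm)² = π(1.0250e-03 m)² = 3.301e-06 m²
R₂ = (1.63×10^-8)(18.3)/(3.301e-06) = 0.09037 Ω
R = R₁ + R₂ = 0.09355 Ω
V = IR = 11 × 0.09355 = 1.03 V

1.03 V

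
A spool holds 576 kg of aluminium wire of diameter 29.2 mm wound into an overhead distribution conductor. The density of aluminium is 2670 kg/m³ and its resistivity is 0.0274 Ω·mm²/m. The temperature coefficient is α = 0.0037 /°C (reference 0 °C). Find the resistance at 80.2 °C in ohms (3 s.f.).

ρ = 0.0274 Ω·mm²/m = 2.74×10^-8 Ω·m
A = π(d/2)² = π(1.4600e-02 m)² = 6.6966e-04 m²
L = m/(density·A) = 576/(2670×6.6966e-04) = 322.1 m
R = ρL/A = (2.74×10^-8)(322.1)/(6.6966e-04) = 0.01318 Ω
R(80.2 °C) = 0.01318 × (1 + 0.0037×80.2) = 0.0171 Ω

0.0171 Ω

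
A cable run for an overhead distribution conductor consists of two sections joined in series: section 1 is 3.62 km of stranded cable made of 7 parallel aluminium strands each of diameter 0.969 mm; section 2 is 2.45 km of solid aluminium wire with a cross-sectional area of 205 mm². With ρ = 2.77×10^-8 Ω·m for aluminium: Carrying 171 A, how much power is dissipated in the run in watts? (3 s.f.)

5.78×10^5 W

Section 1: A_strand = π(4.8450e-04)² = 7.375e-07 m²; R₁ = ρL/(N·A_s) = (2.77×10^-8)(3620)/(7×7.375e-07) = 19.42 Ω
Section 2: A = 205 mm² = 2.050e-04 m²
R₂ = (2.77×10^-8)(2450)/(2.050e-04) = 0.331 Ω
R = R₁ + R₂ = 19.76 Ω
P = I²R = (171)² × 19.76 = 5.78×10^5 W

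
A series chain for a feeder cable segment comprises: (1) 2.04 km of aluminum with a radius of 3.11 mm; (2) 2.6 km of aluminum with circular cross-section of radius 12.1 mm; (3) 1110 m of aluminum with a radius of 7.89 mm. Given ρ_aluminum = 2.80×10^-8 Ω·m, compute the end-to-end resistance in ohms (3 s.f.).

Seg 1: A = πr² = π(3.1100e-03 m)² = 3.039e-05 m²
R_1 = (2.80×10^-8)(2040)/(3.039e-05) = 1.88 Ω
Seg 2: A = πr² = π(1.2100e-02 m)² = 4.600e-04 m²
R_2 = (2.80×10^-8)(2600)/(4.600e-04) = 0.1583 Ω
Seg 3: A = πr² = π(7.8900e-03 m)² = 1.956e-04 m²
R_3 = (2.80×10^-8)(1110)/(1.956e-04) = 0.1589 Ω
R_total = R_1 + R_2 + R_3 = 2.20 Ω

2.20 Ω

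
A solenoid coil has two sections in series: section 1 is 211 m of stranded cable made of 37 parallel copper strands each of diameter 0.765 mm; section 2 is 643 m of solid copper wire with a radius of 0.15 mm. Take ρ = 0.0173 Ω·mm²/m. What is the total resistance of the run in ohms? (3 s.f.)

158 Ω

ρ = 0.0173 Ω·mm²/m = 1.73×10^-8 Ω·m
Section 1: A_strand = π(3.8250e-04)² = 4.596e-07 m²; R₁ = ρL/(N·A_s) = (1.73×10^-8)(211)/(37×4.596e-07) = 0.2146 Ω
Section 2: A = πr² = π(1.5000e-04 m)² = 7.069e-08 m²
R₂ = (1.73×10^-8)(643)/(7.069e-08) = 157.4 Ω
R = R₁ + R₂ = 158 Ω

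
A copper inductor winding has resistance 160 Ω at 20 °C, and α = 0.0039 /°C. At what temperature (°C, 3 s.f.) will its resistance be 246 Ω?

R = R₀(1 + α(T − T₀)) ⇒ T = T₀ + (R/R₀ − 1)/α
T = 20 + (246/160 − 1)/0.0039 = 20 + (0.5375)/0.0039 = 158 °C

158 °C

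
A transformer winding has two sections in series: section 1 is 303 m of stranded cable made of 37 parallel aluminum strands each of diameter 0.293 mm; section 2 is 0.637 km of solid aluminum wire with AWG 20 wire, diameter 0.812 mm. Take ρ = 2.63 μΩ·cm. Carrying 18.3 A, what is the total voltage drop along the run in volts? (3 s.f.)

650 V

ρ = 2.63 μΩ·cm = 2.63×10^-8 Ω·m
Section 1: A_strand = π(1.4650e-04)² = 6.743e-08 m²; R₁ = ρL/(N·A_s) = (2.63×10^-8)(303)/(37×6.743e-08) = 3.194 Ω
Section 2: A = π(0.812/2 mm)² = π(4.0600e-04 m)² = 5.178e-07 m²
R₂ = (2.63×10^-8)(637)/(5.178e-07) = 32.35 Ω
R = R₁ + R₂ = 35.55 Ω
V = IR = 18.3 × 35.55 = 650 V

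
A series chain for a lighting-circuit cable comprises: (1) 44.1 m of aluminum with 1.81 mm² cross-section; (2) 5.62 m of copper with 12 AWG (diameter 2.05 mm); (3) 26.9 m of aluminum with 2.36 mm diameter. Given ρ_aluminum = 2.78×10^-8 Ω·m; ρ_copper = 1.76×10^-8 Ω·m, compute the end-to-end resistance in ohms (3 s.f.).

Seg 1: A = 1.81 mm² = 1.810e-06 m²
R_1 = (2.78×10^-8)(44.1)/(1.810e-06) = 0.6773 Ω
Seg 2: A = π(2.05/2 mm)² = π(1.0250e-03 m)² = 3.301e-06 m²
R_2 = (1.76×10^-8)(5.62)/(3.301e-06) = 0.02997 Ω
Seg 3: A = π(d/2)² = π(1.1800e-03 m)² = 4.374e-06 m²
R_3 = (2.78×10^-8)(26.9)/(4.374e-06) = 0.171 Ω
R_total = R_1 + R_2 + R_3 = 0.878 Ω

0.878 Ω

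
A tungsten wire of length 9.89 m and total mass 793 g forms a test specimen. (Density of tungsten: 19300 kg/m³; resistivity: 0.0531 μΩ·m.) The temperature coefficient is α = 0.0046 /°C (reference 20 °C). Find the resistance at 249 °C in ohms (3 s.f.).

0.260 Ω

ρ = 0.0531 μΩ·m = 5.31×10^-8 Ω·m
A = m/(density·L) = 0.793/(19300×9.89) = 4.1545e-06 m²
R = ρL/A = (5.31×10^-8)(9.89)/(4.1545e-06) = 0.1264 Ω
R(249 °C) = 0.1264 × (1 + 0.0046×229) = 0.260 Ω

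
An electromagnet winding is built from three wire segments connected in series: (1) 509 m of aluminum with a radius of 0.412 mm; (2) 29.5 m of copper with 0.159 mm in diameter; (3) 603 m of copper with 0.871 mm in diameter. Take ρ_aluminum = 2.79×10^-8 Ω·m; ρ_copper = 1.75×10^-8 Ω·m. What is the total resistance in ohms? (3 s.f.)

70.3 Ω

Seg 1: A = πr² = π(4.1200e-04 m)² = 5.333e-07 m²
R_1 = (2.79×10^-8)(509)/(5.333e-07) = 26.63 Ω
Seg 2: A = π(d/2)² = π(7.9500e-05 m)² = 1.986e-08 m²
R_2 = (1.75×10^-8)(29.5)/(1.986e-08) = 26 Ω
Seg 3: A = π(d/2)² = π(4.3550e-04 m)² = 5.958e-07 m²
R_3 = (1.75×10^-8)(603)/(5.958e-07) = 17.71 Ω
R_total = R_1 + R_2 + R_3 = 70.3 Ω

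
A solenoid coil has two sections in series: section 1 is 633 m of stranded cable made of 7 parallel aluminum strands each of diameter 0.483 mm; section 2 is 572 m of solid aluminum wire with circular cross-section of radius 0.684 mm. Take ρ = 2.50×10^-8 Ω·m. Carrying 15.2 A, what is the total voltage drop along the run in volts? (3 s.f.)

Section 1: A_strand = π(2.4150e-04)² = 1.832e-07 m²; R₁ = ρL/(N·A_s) = (2.50×10^-8)(633)/(7×1.832e-07) = 12.34 Ω
Section 2: A = πr² = π(6.8400e-04 m)² = 1.470e-06 m²
R₂ = (2.50×10^-8)(572)/(1.470e-06) = 9.729 Ω
R = R₁ + R₂ = 22.07 Ω
V = IR = 15.2 × 22.07 = 335 V

335 V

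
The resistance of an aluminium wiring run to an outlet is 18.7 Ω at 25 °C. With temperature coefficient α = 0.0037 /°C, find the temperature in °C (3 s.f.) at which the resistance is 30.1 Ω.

190 °C

R = R₀(1 + α(T − T₀)) ⇒ T = T₀ + (R/R₀ − 1)/α
T = 25 + (30.1/18.7 − 1)/0.0037 = 25 + (0.6096)/0.0037 = 190 °C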